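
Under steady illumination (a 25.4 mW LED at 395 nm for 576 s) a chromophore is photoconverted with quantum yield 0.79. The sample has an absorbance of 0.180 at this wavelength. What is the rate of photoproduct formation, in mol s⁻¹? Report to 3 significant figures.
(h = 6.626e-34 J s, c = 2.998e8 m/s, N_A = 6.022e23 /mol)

Photon energy at 395 nm: hc/λ = (6.626e-34)(2.998e8)/(395e-9) = 5.029e-19 J.
Energy delivered: (25.4 mW)(576 s) = 14.63 J.
Photons incident: 14.63 / 5.029e-19 = 2.909e19, i.e. 2.909e19/6.022e23 = 4.831e-5 mol.
Fraction absorbed: 1 − 10^(−0.180) = 0.3393.
Photons absorbed: 0.3393 × 4.831e-5 = 1.639e-5 mol.
Product formed: 0.79 × 1.639e-5 = 1.295e-5 mol.
Rate: 1.295e-5 / 576 s = 2.25e-8 mol s⁻¹.

2.25e-8 mol s⁻¹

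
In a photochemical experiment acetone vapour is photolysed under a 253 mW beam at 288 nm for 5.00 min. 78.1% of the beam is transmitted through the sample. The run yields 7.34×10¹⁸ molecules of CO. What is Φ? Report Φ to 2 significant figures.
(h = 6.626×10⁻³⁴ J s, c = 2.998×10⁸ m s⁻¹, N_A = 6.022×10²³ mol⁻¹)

Product: 7.34×10¹⁸ / 6.022×10²³ = 1.219×10⁻⁵ mol.
Photon energy at 288 nm: hc/λ = (6.626×10⁻³⁴)(2.998×10⁸)/(288×10⁻⁹) = 6.897×10⁻¹⁹ J.
Energy delivered: (253 mW)(300 s) = 75.90 J.
Photons incident: 75.90 / 6.897×10⁻¹⁹ = 1.100×10²⁰, i.e. 1.100×10²⁰/6.022×10²³ = 1.827×10⁻⁴ mol.
Fraction absorbed: 1 − 78.1/100 = 0.2190.
Photons absorbed: 0.2190 × 1.827×10⁻⁴ = 4.001×10⁻⁵ mol.
Φ = 1.219×10⁻⁵ mol / 4.001×10⁻⁵ mol photons = 0.30.

Φ = 0.30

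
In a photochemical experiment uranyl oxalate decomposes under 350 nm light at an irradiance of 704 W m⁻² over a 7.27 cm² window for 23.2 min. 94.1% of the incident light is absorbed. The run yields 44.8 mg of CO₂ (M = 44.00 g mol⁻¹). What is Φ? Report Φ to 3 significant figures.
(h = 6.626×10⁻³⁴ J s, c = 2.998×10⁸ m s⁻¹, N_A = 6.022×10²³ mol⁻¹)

Φ = 0.519

Product: 44.8 mg / 44.00 g mol⁻¹ = 0.001018 mol.
Photon energy at 350 nm: hc/λ = (6.626×10⁻³⁴)(2.998×10⁸)/(350×10⁻⁹) = 5.676×10⁻¹⁹ J.
Energy delivered: (704 W m⁻²)(7.27×10⁻⁴ m²)(1392 s) = 712.4 J.
Photons incident: 712.4 / 5.676×10⁻¹⁹ = 1.255×10²¹, i.e. 1.255×10²¹/6.022×10²³ = 0.002084 mol.
Photons absorbed: 0.941 × 0.002084 = 0.001961 mol.
Φ = 0.001018 mol / 0.001961 mol photons = 0.519.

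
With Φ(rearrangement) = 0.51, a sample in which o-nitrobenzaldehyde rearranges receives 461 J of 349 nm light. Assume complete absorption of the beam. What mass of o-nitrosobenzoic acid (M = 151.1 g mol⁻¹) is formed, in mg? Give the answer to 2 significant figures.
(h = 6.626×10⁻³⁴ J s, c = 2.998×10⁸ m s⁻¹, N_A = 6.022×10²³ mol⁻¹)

100 mg

Photon energy at 349 nm: hc/λ = (6.626×10⁻³⁴)(2.998×10⁸)/(349×10⁻⁹) = 5.692×10⁻¹⁹ J.
Photons incident: 461 / 5.692×10⁻¹⁹ = 8.099×10²⁰, i.e. 8.099×10²⁰/6.022×10²³ = 0.001345 mol.
Product: Φ × n_abs = 0.51 × 0.001345 = 6.860×10⁻⁴ mol.
Mass: 6.860×10⁻⁴ × 151.1 = 0.1037 g = 100 mg.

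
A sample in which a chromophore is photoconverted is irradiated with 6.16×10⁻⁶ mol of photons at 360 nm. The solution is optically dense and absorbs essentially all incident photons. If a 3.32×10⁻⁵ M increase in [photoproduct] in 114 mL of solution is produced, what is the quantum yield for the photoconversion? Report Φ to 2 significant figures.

Product: (3.32×10⁻⁵ M)(0.114 L) = 3.785×10⁻⁶ mol.
Φ = 3.785×10⁻⁶ mol / 6.16×10⁻⁶ mol photons = 0.61.

Φ = 0.61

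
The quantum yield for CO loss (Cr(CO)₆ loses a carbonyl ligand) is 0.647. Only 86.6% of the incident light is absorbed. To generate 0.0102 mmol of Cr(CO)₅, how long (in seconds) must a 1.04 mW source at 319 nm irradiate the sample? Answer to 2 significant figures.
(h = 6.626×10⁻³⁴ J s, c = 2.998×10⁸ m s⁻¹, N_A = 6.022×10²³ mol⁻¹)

t ≈ 6600 s

Product: 0.0102 mmol = 1.02×10⁻⁵ mol.
Photons that must be absorbed: 1.02×10⁻⁵ / 0.647 = 1.577×10⁻⁵ mol.
Incident photons needed: 1.577×10⁻⁵ / 0.866 = 1.821×10⁻⁵ mol.
Photon energy: hc/λ = 6.227×10⁻¹⁹ J; per mole, 3.750×10⁵ J mol⁻¹.
Energy required: 1.821×10⁻⁵ × 3.750×10⁵ = 6.829 J.
Time: 6.829 J / 0.00104 W = 6600 s.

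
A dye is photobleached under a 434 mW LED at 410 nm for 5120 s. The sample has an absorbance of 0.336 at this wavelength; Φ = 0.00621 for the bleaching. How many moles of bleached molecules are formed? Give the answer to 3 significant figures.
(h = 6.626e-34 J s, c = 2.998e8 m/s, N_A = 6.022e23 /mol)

Photon energy at 410 nm: hc/λ = (6.626e-34)(2.998e8)/(410e-9) = 4.845e-19 J.
Energy delivered: (434 mW)(5120 s) = 2222 J.
Photons incident: 2222 / 4.845e-19 = 4.586e21, i.e. 4.586e21/6.022e23 = 0.007615 mol.
Fraction absorbed: 1 − 10^(−0.336) = 0.5387.
Photons absorbed: 0.5387 × 0.007615 = 0.004102 mol.
Product: Φ × n_abs = 0.00621 × 0.004102 = 2.547e-5 mol.

2.55e-5 mol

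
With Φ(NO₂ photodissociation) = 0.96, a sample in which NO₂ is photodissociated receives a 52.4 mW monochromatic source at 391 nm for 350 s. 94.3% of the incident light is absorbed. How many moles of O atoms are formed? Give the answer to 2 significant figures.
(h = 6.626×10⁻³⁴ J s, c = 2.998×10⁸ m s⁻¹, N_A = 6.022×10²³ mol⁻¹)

Photon energy at 391 nm: hc/λ = (6.626×10⁻³⁴)(2.998×10⁸)/(391×10⁻⁹) = 5.080×10⁻¹⁹ J.
Energy delivered: (52.4 mW)(350 s) = 18.34 J.
Photons incident: 18.34 / 5.080×10⁻¹⁹ = 3.610×10¹⁹, i.e. 3.610×10¹⁹/6.022×10²³ = 5.995×10⁻⁵ mol.
Photons absorbed: 0.943 × 5.995×10⁻⁵ = 5.653×10⁻⁵ mol.
Product: Φ × n_abs = 0.96 × 5.653×10⁻⁵ = 5.427×10⁻⁵ mol.

5.4×10⁻⁵ mol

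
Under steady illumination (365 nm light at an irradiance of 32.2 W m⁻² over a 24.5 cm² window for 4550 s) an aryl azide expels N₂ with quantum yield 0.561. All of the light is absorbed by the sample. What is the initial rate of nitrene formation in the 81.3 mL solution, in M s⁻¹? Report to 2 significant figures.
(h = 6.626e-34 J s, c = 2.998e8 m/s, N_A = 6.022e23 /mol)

1.7e-6 M s⁻¹

Photon energy at 365 nm: hc/λ = (6.626e-34)(2.998e8)/(365e-9) = 5.442e-19 J.
Energy delivered: (32.2 W m⁻²)(24.5e-4 m²)(4550 s) = 358.9 J.
Photons incident: 358.9 / 5.442e-19 = 6.595e20, i.e. 6.595e20/6.022e23 = 0.001095 mol.
Product formed: 0.561 × 0.001095 = 6.143e-4 mol.
Rate: 6.143e-4 mol / (4550 s × 0.0813 L) = 1.7e-6 M s⁻¹.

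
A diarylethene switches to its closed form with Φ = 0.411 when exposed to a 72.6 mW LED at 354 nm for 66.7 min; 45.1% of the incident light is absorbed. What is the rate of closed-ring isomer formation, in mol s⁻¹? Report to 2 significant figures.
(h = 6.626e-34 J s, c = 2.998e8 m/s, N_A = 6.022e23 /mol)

4.0e-8 mol s⁻¹

Photon energy at 354 nm: hc/λ = (6.626e-34)(2.998e8)/(354e-9) = 5.612e-19 J.
Energy delivered: (72.6 mW)(4002 s) = 290.5 J.
Photons incident: 290.5 / 5.612e-19 = 5.176e20, i.e. 5.176e20/6.022e23 = 8.595e-4 mol.
Photons absorbed: 0.451 × 8.595e-4 = 3.876e-4 mol.
Product formed: 0.411 × 3.876e-4 = 1.593e-4 mol.
Rate: 1.593e-4 / 4002 s = 4.0e-8 mol s⁻¹.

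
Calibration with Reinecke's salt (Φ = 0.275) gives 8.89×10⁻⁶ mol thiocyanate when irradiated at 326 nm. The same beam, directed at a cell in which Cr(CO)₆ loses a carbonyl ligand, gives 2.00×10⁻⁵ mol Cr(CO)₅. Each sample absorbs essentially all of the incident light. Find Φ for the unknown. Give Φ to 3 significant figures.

Photons absorbed by the actinometer: 8.89×10⁻⁶ / 0.275 = 3.233×10⁻⁵ mol.
Φ(unknown) = 2.00×10⁻⁵ / 3.233×10⁻⁵ = 0.619.

Φ = 0.619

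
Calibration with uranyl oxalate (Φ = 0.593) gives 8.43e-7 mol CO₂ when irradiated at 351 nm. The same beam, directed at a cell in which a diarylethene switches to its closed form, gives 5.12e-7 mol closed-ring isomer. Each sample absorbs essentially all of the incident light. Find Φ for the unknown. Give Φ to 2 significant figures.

Photons absorbed by the actinometer: 8.43e-7 / 0.593 = 1.422e-6 mol.
Φ(unknown) = 5.12e-7 / 1.422e-6 = 0.36.

Φ = 0.36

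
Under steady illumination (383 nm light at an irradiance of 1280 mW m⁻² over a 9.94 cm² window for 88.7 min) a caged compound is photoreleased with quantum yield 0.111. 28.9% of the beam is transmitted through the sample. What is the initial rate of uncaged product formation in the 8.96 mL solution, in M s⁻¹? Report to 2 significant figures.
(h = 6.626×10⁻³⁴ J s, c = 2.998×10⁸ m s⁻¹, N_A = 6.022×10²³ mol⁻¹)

Photon energy at 383 nm: hc/λ = (6.626×10⁻³⁴)(2.998×10⁸)/(383×10⁻⁹) = 5.187×10⁻¹⁹ J.
Energy delivered: (1280 mW m⁻²)(9.94×10⁻⁴ m²)(5322 s) = 6.771 J.
Photons incident: 6.771 / 5.187×10⁻¹⁹ = 1.305×10¹⁹, i.e. 1.305×10¹⁹/6.022×10²³ = 2.167×10⁻⁵ mol.
Fraction absorbed: 1 − 28.9/100 = 0.7110.
Photons absorbed: 0.7110 × 2.167×10⁻⁵ = 1.541×10⁻⁵ mol.
Product formed: 0.111 × 1.541×10⁻⁵ = 1.711×10⁻⁶ mol.
Rate: 1.711×10⁻⁶ mol / (5322 s × 0.00896 L) = 3.6×10⁻⁸ M s⁻¹.

3.6×10⁻⁸ M s⁻¹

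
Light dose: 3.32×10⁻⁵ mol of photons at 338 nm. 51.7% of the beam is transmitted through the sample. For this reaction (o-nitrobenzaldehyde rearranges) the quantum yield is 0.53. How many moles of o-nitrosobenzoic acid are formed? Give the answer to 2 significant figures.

8.5×10⁻⁶ mol

Fraction absorbed: 1 − 51.7/100 = 0.4830.
Photons absorbed: 0.4830 × 3.32×10⁻⁵ = 1.604×10⁻⁵ mol.
Product: Φ × n_abs = 0.53 × 1.604×10⁻⁵ = 8.501×10⁻⁶ mol.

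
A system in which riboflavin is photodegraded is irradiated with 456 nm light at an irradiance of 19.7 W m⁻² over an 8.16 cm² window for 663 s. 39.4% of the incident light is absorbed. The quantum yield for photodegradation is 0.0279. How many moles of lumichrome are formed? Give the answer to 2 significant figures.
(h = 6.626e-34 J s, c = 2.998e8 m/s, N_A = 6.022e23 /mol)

4.5e-7 mol

Photon energy at 456 nm: hc/λ = (6.626e-34)(2.998e8)/(456e-9) = 4.356e-19 J.
Energy delivered: (19.7 W m⁻²)(8.16e-4 m²)(663 s) = 10.66 J.
Photons incident: 10.66 / 4.356e-19 = 2.447e19, i.e. 2.447e19/6.022e23 = 4.063e-5 mol.
Photons absorbed: 0.394 × 4.063e-5 = 1.601e-5 mol.
Product: Φ × n_abs = 0.0279 × 1.601e-5 = 4.467e-7 mol.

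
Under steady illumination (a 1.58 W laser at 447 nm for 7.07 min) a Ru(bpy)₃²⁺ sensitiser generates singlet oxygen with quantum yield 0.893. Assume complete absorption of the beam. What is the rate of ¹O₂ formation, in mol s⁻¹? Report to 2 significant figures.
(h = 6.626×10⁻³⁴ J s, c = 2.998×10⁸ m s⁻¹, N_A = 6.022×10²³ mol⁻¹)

Photon energy at 447 nm: hc/λ = (6.626×10⁻³⁴)(2.998×10⁸)/(447×10⁻⁹) = 4.444×10⁻¹⁹ J.
Energy delivered: (1.58 W)(424.2 s) = 670.2 J.
Photons incident: 670.2 / 4.444×10⁻¹⁹ = 1.508×10²¹, i.e. 1.508×10²¹/6.022×10²³ = 0.002504 mol.
Product formed: 0.893 × 0.002504 = 0.002236 mol.
Rate: 0.002236 / 424.2 s = 5.3×10⁻⁶ mol s⁻¹.

5.3×10⁻⁶ mol s⁻¹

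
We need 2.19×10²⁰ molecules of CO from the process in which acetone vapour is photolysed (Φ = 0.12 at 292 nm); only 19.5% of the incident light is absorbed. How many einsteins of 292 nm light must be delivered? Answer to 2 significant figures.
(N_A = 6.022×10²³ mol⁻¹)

0.016 einstein

Product: 2.19×10²⁰ / 6.022×10²³ = 3.637×10⁻⁴ mol.
Photons that must be absorbed: 3.637×10⁻⁴ / 0.12 = 0.003031 mol.
Incident photons needed: 0.003031 / 0.195 = 0.01554 mol.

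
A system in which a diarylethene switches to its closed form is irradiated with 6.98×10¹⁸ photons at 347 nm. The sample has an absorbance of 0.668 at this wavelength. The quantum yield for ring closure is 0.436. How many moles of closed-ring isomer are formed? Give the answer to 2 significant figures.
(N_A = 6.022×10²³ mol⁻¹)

4.0×10⁻⁶ mol

Moles of photons: 6.98×10¹⁸ / 6.022×10²³ = 1.159×10⁻⁵ mol.
Fraction absorbed: 1 − 10^(−0.668) = 0.7852.
Photons absorbed: 0.7852 × 1.159×10⁻⁵ = 9.100×10⁻⁶ mol.
Product: Φ × n_abs = 0.436 × 9.100×10⁻⁶ = 3.968×10⁻⁶ mol.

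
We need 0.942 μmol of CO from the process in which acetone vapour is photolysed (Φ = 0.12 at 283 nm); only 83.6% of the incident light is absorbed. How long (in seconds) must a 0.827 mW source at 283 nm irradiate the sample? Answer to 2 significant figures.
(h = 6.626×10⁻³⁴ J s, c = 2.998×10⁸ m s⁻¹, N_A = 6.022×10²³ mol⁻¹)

t ≈ 4800 s

Product: 0.942 μmol = 9.42×10⁻⁷ mol.
Photons that must be absorbed: 9.42×10⁻⁷ / 0.12 = 7.850×10⁻⁶ mol.
Incident photons needed: 7.850×10⁻⁶ / 0.836 = 9.390×10⁻⁶ mol.
Photon energy: hc/λ = 7.019×10⁻¹⁹ J; per mole, 4.227×10⁵ J mol⁻¹.
Energy required: 9.390×10⁻⁶ × 4.227×10⁵ = 3.969 J.
Time: 3.969 J / 0.000827 W = 4800 s.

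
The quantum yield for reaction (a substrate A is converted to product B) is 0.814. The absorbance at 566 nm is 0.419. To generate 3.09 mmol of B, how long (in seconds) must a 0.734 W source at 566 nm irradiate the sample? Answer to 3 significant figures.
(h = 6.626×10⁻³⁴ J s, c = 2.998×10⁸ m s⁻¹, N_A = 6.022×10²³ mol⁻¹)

t ≈ 1770 s

Product: 3.09 mmol = 0.00309 mol.
Photons that must be absorbed: 0.00309 / 0.814 = 0.003796 mol.
Fraction absorbed: 1 − 10^(−0.419) = 0.6189.
Incident photons needed: 0.003796 / 0.6189 = 0.006133 mol.
Photon energy: hc/λ = 3.510×10⁻¹⁹ J; per mole, 2.114×10⁵ J mol⁻¹.
Energy required: 0.006133 × 2.114×10⁵ = 1297 J.
Time: 1297 J / 0.734 W = 1770 s.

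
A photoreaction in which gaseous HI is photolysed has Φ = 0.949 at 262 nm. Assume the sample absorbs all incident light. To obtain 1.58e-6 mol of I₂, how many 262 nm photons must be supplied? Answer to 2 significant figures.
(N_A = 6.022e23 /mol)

1.0e18 photons

Photons that must be absorbed: 1.58e-6 / 0.949 = 1.665e-6 mol.
Photon count: 1.665e-6 × 6.022e23 = 1.0e18.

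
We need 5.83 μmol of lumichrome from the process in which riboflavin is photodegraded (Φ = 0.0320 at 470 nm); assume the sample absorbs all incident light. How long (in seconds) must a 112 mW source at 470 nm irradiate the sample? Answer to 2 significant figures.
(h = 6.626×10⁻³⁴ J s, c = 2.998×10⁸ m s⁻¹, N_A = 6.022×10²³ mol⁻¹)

Product: 5.83 μmol = 5.83×10⁻⁶ mol.
Photons that must be absorbed: 5.83×10⁻⁶ / 0.0320 = 1.822×10⁻⁴ mol.
Photon energy: hc/λ = 4.227×10⁻¹⁹ J; per mole, 2.545×10⁵ J mol⁻¹.
Energy required: 1.822×10⁻⁴ × 2.545×10⁵ = 46.37 J.
Time: 46.37 J / 0.112 W = 410 s.

t ≈ 410 s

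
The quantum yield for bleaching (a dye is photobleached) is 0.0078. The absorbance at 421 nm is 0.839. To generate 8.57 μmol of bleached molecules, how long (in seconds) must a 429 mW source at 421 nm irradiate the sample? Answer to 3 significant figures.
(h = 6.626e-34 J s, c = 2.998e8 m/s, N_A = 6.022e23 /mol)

Product: 8.57 μmol = 8.57e-6 mol.
Photons that must be absorbed: 8.57e-6 / 0.0078 = 0.001099 mol.
Fraction absorbed: 1 − 10^(−0.839) = 0.8551.
Incident photons needed: 0.001099 / 0.8551 = 0.001285 mol.
Photon energy: hc/λ = 4.718e-19 J; per mole, 2.841e5 J mol⁻¹.
Energy required: 0.001285 × 2.841e5 = 365.1 J.
Time: 365.1 J / 0.429 W = 851 s.

t ≈ 851 s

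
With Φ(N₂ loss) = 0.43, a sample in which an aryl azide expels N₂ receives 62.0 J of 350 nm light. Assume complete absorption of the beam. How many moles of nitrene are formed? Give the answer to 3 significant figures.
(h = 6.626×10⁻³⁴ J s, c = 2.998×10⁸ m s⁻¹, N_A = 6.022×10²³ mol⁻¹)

7.80×10⁻⁵ mol

Photon energy at 350 nm: hc/λ = (6.626×10⁻³⁴)(2.998×10⁸)/(350×10⁻⁹) = 5.676×10⁻¹⁹ J.
Photons incident: 62.0 / 5.676×10⁻¹⁹ = 1.092×10²⁰, i.e. 1.092×10²⁰/6.022×10²³ = 1.813×10⁻⁴ mol.
Product: Φ × n_abs = 0.43 × 1.813×10⁻⁴ = 7.796×10⁻⁵ mol.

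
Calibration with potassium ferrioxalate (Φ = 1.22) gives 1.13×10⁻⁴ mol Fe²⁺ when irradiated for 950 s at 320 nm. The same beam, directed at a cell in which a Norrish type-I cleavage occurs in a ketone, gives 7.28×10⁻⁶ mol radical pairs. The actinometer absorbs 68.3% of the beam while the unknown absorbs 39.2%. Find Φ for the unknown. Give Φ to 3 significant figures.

Photons absorbed by the actinometer: 1.13×10⁻⁴ / 1.22 = 9.262×10⁻⁵ mol.
Incident flux: 9.262×10⁻⁵ / 0.683 = 1.356×10⁻⁴ einstein.
Absorbed by unknown: 0.392 × 1.356×10⁻⁴ = 5.316×10⁻⁵ mol.
Φ(unknown) = 7.28×10⁻⁶ / 5.316×10⁻⁵ = 0.137.

Φ = 0.137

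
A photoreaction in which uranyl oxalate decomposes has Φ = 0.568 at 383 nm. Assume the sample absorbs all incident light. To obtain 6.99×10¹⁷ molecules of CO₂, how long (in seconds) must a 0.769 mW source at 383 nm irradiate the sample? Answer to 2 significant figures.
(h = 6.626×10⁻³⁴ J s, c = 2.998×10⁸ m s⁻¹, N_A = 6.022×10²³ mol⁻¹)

Product: 6.99×10¹⁷ / 6.022×10²³ = 1.161×10⁻⁶ mol.
Photons that must be absorbed: 1.161×10⁻⁶ / 0.568 = 2.044×10⁻⁶ mol.
Photon energy: hc/λ = 5.187×10⁻¹⁹ J; per mole, 3.124×10⁵ J mol⁻¹.
Energy required: 2.044×10⁻⁶ × 3.124×10⁵ = 0.6385 J.
Time: 0.6385 J / 0.000769 W = 830 s.

t ≈ 830 s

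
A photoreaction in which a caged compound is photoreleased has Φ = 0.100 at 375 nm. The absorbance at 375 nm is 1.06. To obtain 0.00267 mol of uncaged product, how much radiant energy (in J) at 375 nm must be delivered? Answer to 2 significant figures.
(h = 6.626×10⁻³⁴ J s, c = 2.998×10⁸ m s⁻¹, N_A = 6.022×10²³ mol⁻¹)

Photons that must be absorbed: 0.00267 / 0.100 = 0.02670 mol.
Fraction absorbed: 1 − 10^(−1.06) = 0.9129.
Incident photons needed: 0.02670 / 0.9129 = 0.02925 mol.
Photon energy: hc/λ = 5.297×10⁻¹⁹ J; per mole, 3.190×10⁵ J mol⁻¹.
Energy required: 0.02925 × 3.190×10⁵ = 9300 J.

9300 J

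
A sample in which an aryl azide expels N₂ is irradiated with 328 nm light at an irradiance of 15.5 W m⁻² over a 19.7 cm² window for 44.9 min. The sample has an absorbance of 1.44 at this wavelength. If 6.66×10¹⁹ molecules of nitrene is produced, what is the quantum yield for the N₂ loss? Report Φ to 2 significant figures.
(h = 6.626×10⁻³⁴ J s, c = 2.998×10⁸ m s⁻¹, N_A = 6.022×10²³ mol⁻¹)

Product: 6.66×10¹⁹ / 6.022×10²³ = 1.106×10⁻⁴ mol.
Photon energy at 328 nm: hc/λ = (6.626×10⁻³⁴)(2.998×10⁸)/(328×10⁻⁹) = 6.056×10⁻¹⁹ J.
Energy delivered: (15.5 W m⁻²)(19.7×10⁻⁴ m²)(2694 s) = 82.26 J.
Photons incident: 82.26 / 6.056×10⁻¹⁹ = 1.358×10²⁰, i.e. 1.358×10²⁰/6.022×10²³ = 2.255×10⁻⁴ mol.
Fraction absorbed: 1 − 10^(−1.44) = 0.9637.
Photons absorbed: 0.9637 × 2.255×10⁻⁴ = 2.173×10⁻⁴ mol.
Φ = 1.106×10⁻⁴ mol / 2.173×10⁻⁴ mol photons = 0.51.

Φ = 0.51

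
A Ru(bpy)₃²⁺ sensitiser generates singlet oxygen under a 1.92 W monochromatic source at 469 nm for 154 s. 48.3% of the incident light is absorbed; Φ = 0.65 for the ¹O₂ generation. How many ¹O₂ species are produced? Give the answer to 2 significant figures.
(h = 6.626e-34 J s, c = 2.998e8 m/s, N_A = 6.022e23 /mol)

2.2e20 species

Photon energy at 469 nm: hc/λ = (6.626e-34)(2.998e8)/(469e-9) = 4.236e-19 J.
Energy delivered: (1.92 W)(154 s) = 295.7 J.
Photons incident: 295.7 / 4.236e-19 = 6.981e20, i.e. 6.981e20/6.022e23 = 0.001159 mol.
Photons absorbed: 0.483 × 0.001159 = 5.598e-4 mol.
Product: Φ × n_abs = 0.65 × 5.598e-4 = 3.639e-4 mol.
As a count: 3.639e-4 × 6.022e23 = 2.2e20.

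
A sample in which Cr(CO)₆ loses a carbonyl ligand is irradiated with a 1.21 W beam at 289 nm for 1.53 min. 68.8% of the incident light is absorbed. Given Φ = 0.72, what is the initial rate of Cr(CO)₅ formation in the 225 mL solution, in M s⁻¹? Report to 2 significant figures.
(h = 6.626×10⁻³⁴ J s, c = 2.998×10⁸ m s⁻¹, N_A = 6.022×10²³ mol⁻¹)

Photon energy at 289 nm: hc/λ = (6.626×10⁻³⁴)(2.998×10⁸)/(289×10⁻⁹) = 6.874×10⁻¹⁹ J.
Energy delivered: (1.21 W)(91.8 s) = 111.1 J.
Photons incident: 111.1 / 6.874×10⁻¹⁹ = 1.616×10²⁰, i.e. 1.616×10²⁰/6.022×10²³ = 2.683×10⁻⁴ mol.
Photons absorbed: 0.688 × 2.683×10⁻⁴ = 1.846×10⁻⁴ mol.
Product formed: 0.72 × 1.846×10⁻⁴ = 1.329×10⁻⁴ mol.
Rate: 1.329×10⁻⁴ mol / (91.8 s × 0.225 L) = 6.4×10⁻⁶ M s⁻¹.

6.4×10⁻⁶ M s⁻¹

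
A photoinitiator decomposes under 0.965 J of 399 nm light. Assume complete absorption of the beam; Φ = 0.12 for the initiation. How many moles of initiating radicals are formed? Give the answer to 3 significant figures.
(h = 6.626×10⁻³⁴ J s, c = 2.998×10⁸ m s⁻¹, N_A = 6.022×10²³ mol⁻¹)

Photon energy at 399 nm: hc/λ = (6.626×10⁻³⁴)(2.998×10⁸)/(399×10⁻⁹) = 4.979×10⁻¹⁹ J.
Photons incident: 0.965 / 4.979×10⁻¹⁹ = 1.938×10¹⁸, i.e. 1.938×10¹⁸/6.022×10²³ = 3.218×10⁻⁶ mol.
Product: Φ × n_abs = 0.12 × 3.218×10⁻⁶ = 3.862×10⁻⁷ mol.

3.86×10⁻⁷ mol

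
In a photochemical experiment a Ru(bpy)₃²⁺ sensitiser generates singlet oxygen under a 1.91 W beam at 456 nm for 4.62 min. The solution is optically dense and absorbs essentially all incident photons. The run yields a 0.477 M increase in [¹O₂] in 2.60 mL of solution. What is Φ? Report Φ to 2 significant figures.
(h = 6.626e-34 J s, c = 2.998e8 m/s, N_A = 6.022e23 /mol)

Product: (0.477 M)(0.0026 L) = 0.001240 mol.
Photon energy at 456 nm: hc/λ = (6.626e-34)(2.998e8)/(456e-9) = 4.356e-19 J.
Energy delivered: (1.91 W)(277.2 s) = 529.5 J.
Photons incident: 529.5 / 4.356e-19 = 1.216e21, i.e. 1.216e21/6.022e23 = 0.002019 mol.
Φ = 0.001240 mol / 0.002019 mol photons = 0.61.

Φ = 0.61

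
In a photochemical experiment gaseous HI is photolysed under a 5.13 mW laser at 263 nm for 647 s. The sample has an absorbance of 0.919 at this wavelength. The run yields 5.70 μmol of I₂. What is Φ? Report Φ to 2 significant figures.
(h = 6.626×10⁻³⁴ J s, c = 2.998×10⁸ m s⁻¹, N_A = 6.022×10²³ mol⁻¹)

Φ = 0.89

Product: 5.70 μmol = 5.70×10⁻⁶ mol.
Photon energy at 263 nm: hc/λ = (6.626×10⁻³⁴)(2.998×10⁸)/(263×10⁻⁹) = 7.553×10⁻¹⁹ J.
Energy delivered: (5.13 mW)(647 s) = 3.319 J.
Photons incident: 3.319 / 7.553×10⁻¹⁹ = 4.394×10¹⁸, i.e. 4.394×10¹⁸/6.022×10²³ = 7.297×10⁻⁶ mol.
Fraction absorbed: 1 − 10^(−0.919) = 0.8795.
Photons absorbed: 0.8795 × 7.297×10⁻⁶ = 6.418×10⁻⁶ mol.
Φ = 5.70×10⁻⁶ mol / 6.418×10⁻⁶ mol photons = 0.89.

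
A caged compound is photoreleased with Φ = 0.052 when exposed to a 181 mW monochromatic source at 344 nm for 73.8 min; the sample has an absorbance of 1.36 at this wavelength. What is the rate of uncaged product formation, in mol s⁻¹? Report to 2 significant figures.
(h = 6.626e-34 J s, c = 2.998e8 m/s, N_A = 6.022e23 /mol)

2.6e-8 mol s⁻¹

Photon energy at 344 nm: hc/λ = (6.626e-34)(2.998e8)/(344e-9) = 5.775e-19 J.
Energy delivered: (181 mW)(4428 s) = 801.5 J.
Photons incident: 801.5 / 5.775e-19 = 1.388e21, i.e. 1.388e21/6.022e23 = 0.002305 mol.
Fraction absorbed: 1 − 10^(−1.36) = 0.9563.
Photons absorbed: 0.9563 × 0.002305 = 0.002204 mol.
Product formed: 0.052 × 0.002204 = 1.146e-4 mol.
Rate: 1.146e-4 / 4428 s = 2.6e-8 mol s⁻¹.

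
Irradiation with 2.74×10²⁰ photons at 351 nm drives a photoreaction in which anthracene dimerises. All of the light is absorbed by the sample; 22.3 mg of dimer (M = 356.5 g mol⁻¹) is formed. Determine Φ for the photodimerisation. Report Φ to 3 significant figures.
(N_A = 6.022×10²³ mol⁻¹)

Product: 22.3 mg / 356.5 g mol⁻¹ = 6.255×10⁻⁵ mol.
Moles of photons: 2.74×10²⁰ / 6.022×10²³ = 4.550×10⁻⁴ mol.
Φ = 6.255×10⁻⁵ mol / 4.550×10⁻⁴ mol photons = 0.137.

Φ = 0.137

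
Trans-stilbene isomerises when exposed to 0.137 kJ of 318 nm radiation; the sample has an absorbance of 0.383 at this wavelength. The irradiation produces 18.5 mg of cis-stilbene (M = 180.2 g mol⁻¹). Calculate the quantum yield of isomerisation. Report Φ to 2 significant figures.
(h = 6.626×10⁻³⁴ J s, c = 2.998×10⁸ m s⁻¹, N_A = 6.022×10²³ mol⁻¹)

Φ = 0.48

Product: 18.5 mg / 180.2 g mol⁻¹ = 1.027×10⁻⁴ mol.
Photon energy at 318 nm: hc/λ = (6.626×10⁻³⁴)(2.998×10⁸)/(318×10⁻⁹) = 6.247×10⁻¹⁹ J.
Incident energy: 0.137 kJ = 137 J.
Photons incident: 137 / 6.247×10⁻¹⁹ = 2.193×10²⁰, i.e. 2.193×10²⁰/6.022×10²³ = 3.642×10⁻⁴ mol.
Fraction absorbed: 1 − 10^(−0.383) = 0.5860.
Photons absorbed: 0.5860 × 3.642×10⁻⁴ = 2.134×10⁻⁴ mol.
Φ = 1.027×10⁻⁴ mol / 2.134×10⁻⁴ mol photons = 0.48.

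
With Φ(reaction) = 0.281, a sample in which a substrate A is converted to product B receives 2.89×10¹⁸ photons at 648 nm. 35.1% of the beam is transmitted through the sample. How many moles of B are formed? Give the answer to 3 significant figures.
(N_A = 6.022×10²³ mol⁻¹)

8.75×10⁻⁷ mol

Moles of photons: 2.89×10¹⁸ / 6.022×10²³ = 4.799×10⁻⁶ mol.
Fraction absorbed: 1 − 35.1/100 = 0.6490.
Photons absorbed: 0.6490 × 4.799×10⁻⁶ = 3.115×10⁻⁶ mol.
Product: Φ × n_abs = 0.281 × 3.115×10⁻⁶ = 8.753×10⁻⁷ mol.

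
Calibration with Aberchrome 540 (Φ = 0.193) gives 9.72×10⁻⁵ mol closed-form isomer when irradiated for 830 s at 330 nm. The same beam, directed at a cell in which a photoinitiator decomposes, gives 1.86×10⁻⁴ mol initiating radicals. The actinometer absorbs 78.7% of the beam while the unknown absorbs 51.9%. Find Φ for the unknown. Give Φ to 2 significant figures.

Photons absorbed by the actinometer: 9.72×10⁻⁵ / 0.193 = 5.036×10⁻⁴ mol.
Incident flux: 5.036×10⁻⁴ / 0.787 = 6.399×10⁻⁴ einstein.
Absorbed by unknown: 0.519 × 6.399×10⁻⁴ = 3.321×10⁻⁴ mol.
Φ(unknown) = 1.86×10⁻⁴ / 3.321×10⁻⁴ = 0.56.

Φ = 0.56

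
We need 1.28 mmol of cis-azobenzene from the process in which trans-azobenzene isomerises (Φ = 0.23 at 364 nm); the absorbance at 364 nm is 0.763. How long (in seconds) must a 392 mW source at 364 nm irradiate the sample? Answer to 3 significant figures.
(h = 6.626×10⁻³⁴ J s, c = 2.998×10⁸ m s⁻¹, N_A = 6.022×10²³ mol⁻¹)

Product: 1.28 mmol = 0.00128 mol.
Photons that must be absorbed: 0.00128 / 0.23 = 0.005565 mol.
Fraction absorbed: 1 − 10^(−0.763) = 0.8274.
Incident photons needed: 0.005565 / 0.8274 = 0.006726 mol.
Photon energy: hc/λ = 5.457×10⁻¹⁹ J; per mole, 3.286×10⁵ J mol⁻¹.
Energy required: 0.006726 × 3.286×10⁵ = 2210 J.
Time: 2210 J / 0.392 W = 5640 s.

t ≈ 5640 s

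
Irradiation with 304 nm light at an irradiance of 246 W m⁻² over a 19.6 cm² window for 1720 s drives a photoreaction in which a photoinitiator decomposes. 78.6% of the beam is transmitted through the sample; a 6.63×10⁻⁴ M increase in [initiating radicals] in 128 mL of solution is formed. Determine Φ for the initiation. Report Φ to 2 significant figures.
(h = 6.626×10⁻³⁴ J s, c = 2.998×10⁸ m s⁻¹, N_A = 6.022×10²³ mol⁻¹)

Φ = 0.19

Product: (6.63×10⁻⁴ M)(0.128 L) = 8.486×10⁻⁵ mol.
Photon energy at 304 nm: hc/λ = (6.626×10⁻³⁴)(2.998×10⁸)/(304×10⁻⁹) = 6.534×10⁻¹⁹ J.
Energy delivered: (246 W m⁻²)(19.6×10⁻⁴ m²)(1720 s) = 829.3 J.
Photons incident: 829.3 / 6.534×10⁻¹⁹ = 1.269×10²¹, i.e. 1.269×10²¹/6.022×10²³ = 0.002107 mol.
Fraction absorbed: 1 − 78.6/100 = 0.2140.
Photons absorbed: 0.2140 × 0.002107 = 4.509×10⁻⁴ mol.
Φ = 8.486×10⁻⁵ mol / 4.509×10⁻⁴ mol photons = 0.19.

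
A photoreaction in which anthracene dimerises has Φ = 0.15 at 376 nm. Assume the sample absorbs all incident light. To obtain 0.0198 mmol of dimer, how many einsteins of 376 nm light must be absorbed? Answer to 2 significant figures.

1.3×10⁻⁴ einstein

Product: 0.0198 mmol = 1.98×10⁻⁵ mol.
Photons that must be absorbed: 1.98×10⁻⁵ / 0.15 = 1.320×10⁻⁴ mol.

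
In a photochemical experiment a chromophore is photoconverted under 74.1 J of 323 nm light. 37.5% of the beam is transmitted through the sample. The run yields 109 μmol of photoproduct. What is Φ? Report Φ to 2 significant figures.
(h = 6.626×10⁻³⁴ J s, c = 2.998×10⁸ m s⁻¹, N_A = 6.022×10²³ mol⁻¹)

Product: 109 μmol = 1.09×10⁻⁴ mol.
Photon energy at 323 nm: hc/λ = (6.626×10⁻³⁴)(2.998×10⁸)/(323×10⁻⁹) = 6.150×10⁻¹⁹ J.
Photons incident: 74.1 / 6.150×10⁻¹⁹ = 1.205×10²⁰, i.e. 1.205×10²⁰/6.022×10²³ = 2.001×10⁻⁴ mol.
Fraction absorbed: 1 − 37.5/100 = 0.6250.
Photons absorbed: 0.6250 × 2.001×10⁻⁴ = 1.251×10⁻⁴ mol.
Φ = 1.09×10⁻⁴ mol / 1.251×10⁻⁴ mol photons = 0.87.

Φ = 0.87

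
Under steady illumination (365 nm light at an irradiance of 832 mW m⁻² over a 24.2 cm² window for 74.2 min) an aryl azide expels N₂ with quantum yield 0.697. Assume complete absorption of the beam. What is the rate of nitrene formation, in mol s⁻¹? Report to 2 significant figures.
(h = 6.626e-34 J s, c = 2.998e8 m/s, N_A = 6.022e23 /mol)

4.3e-9 mol s⁻¹

Photon energy at 365 nm: hc/λ = (6.626e-34)(2.998e8)/(365e-9) = 5.442e-19 J.
Energy delivered: (832 mW m⁻²)(24.2e-4 m²)(4452 s) = 8.964 J.
Photons incident: 8.964 / 5.442e-19 = 1.647e19, i.e. 1.647e19/6.022e23 = 2.735e-5 mol.
Product formed: 0.697 × 2.735e-5 = 1.906e-5 mol.
Rate: 1.906e-5 / 4452 s = 4.3e-9 mol s⁻¹.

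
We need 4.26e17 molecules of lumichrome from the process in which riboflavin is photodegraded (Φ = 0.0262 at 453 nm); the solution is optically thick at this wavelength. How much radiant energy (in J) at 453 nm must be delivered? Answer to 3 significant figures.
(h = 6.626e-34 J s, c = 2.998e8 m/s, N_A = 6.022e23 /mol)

Product: 4.26e17 / 6.022e23 = 7.074e-7 mol.
Photons that must be absorbed: 7.074e-7 / 0.0262 = 2.700e-5 mol.
Photon energy: hc/λ = 4.385e-19 J; per mole, 2.641e5 J mol⁻¹.
Energy required: 2.700e-5 × 2.641e5 = 7.13 J.

7.13 J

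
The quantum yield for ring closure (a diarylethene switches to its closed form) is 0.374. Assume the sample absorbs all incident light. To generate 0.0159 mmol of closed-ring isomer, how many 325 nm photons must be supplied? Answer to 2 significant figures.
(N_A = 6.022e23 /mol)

2.6e19 photons

Product: 0.0159 mmol = 1.59e-5 mol.
Photons that must be absorbed: 1.59e-5 / 0.374 = 4.251e-5 mol.
Photon count: 4.251e-5 × 6.022e23 = 2.6e19.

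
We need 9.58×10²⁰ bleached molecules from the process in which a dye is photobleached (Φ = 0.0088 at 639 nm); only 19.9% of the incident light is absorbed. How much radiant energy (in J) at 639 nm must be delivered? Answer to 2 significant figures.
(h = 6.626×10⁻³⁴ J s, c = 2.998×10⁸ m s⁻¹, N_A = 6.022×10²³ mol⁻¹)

1.7×10⁵ J

Product: 9.58×10²⁰ / 6.022×10²³ = 0.001591 mol.
Photons that must be absorbed: 0.001591 / 0.0088 = 0.1808 mol.
Incident photons needed: 0.1808 / 0.199 = 0.9085 mol.
Photon energy: hc/λ = 3.109×10⁻¹⁹ J; per mole, 1.872×10⁵ J mol⁻¹.
Energy required: 0.9085 × 1.872×10⁵ = 1.7×10⁵ J.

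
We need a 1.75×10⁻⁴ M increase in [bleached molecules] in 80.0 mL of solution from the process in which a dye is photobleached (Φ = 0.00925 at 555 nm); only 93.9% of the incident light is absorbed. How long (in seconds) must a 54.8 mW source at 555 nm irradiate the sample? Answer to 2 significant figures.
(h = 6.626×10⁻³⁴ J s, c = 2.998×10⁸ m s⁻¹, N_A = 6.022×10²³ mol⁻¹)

t ≈ 6300 s

Product: (1.75×10⁻⁴ M)(0.08 L) = 1.400×10⁻⁵ mol.
Photons that must be absorbed: 1.400×10⁻⁵ / 0.00925 = 0.001514 mol.
Incident photons needed: 0.001514 / 0.939 = 0.001612 mol.
Photon energy: hc/λ = 3.579×10⁻¹⁹ J; per mole, 2.155×10⁵ J mol⁻¹.
Energy required: 0.001612 × 2.155×10⁵ = 347.4 J.
Time: 347.4 J / 0.0548 W = 6300 s.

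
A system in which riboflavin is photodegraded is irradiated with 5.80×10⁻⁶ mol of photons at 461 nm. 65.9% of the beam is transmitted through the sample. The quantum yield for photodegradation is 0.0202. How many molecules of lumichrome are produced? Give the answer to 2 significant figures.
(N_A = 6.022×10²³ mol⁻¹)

Fraction absorbed: 1 − 65.9/100 = 0.3410.
Photons absorbed: 0.3410 × 5.80×10⁻⁶ = 1.978×10⁻⁶ mol.
Product: Φ × n_abs = 0.0202 × 1.978×10⁻⁶ = 3.996×10⁻⁸ mol.
As a count: 3.996×10⁻⁸ × 6.022×10²³ = 2.4×10¹⁶.

2.4×10¹⁶ molecules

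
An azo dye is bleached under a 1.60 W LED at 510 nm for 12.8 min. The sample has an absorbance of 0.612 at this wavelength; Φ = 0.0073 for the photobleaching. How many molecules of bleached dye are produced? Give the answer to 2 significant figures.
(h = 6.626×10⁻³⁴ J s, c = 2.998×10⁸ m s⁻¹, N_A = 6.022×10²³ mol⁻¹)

Photon energy at 510 nm: hc/λ = (6.626×10⁻³⁴)(2.998×10⁸)/(510×10⁻⁹) = 3.895×10⁻¹⁹ J.
Energy delivered: (1.60 W)(768 s) = 1229 J.
Photons incident: 1229 / 3.895×10⁻¹⁹ = 3.155×10²¹, i.e. 3.155×10²¹/6.022×10²³ = 0.005239 mol.
Fraction absorbed: 1 − 10^(−0.612) = 0.7557.
Photons absorbed: 0.7557 × 0.005239 = 0.003959 mol.
Product: Φ × n_abs = 0.0073 × 0.003959 = 2.890×10⁻⁵ mol.
As a count: 2.890×10⁻⁵ × 6.022×10²³ = 1.7×10¹⁹.

1.7×10¹⁹ molecules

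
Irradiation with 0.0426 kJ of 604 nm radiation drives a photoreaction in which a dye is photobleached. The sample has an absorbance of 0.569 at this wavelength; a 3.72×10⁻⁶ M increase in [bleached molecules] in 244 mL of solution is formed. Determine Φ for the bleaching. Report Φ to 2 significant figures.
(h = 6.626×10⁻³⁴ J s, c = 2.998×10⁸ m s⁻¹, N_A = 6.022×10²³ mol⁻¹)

Φ = 0.0058

Product: (3.72×10⁻⁶ M)(0.244 L) = 9.077×10⁻⁷ mol.
Photon energy at 604 nm: hc/λ = (6.626×10⁻³⁴)(2.998×10⁸)/(604×10⁻⁹) = 3.289×10⁻¹⁹ J.
Incident energy: 0.0426 kJ = 42.6 J.
Photons incident: 42.6 / 3.289×10⁻¹⁹ = 1.295×10²⁰, i.e. 1.295×10²⁰/6.022×10²³ = 2.150×10⁻⁴ mol.
Fraction absorbed: 1 − 10^(−0.569) = 0.7302.
Photons absorbed: 0.7302 × 2.150×10⁻⁴ = 1.570×10⁻⁴ mol.
Φ = 9.077×10⁻⁷ mol / 1.570×10⁻⁴ mol photons = 0.0058.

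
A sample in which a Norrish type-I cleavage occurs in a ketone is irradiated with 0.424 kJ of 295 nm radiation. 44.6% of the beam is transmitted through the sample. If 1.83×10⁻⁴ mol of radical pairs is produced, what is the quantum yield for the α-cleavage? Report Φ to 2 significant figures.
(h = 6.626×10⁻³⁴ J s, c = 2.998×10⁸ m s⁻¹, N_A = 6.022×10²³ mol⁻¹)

Photon energy at 295 nm: hc/λ = (6.626×10⁻³⁴)(2.998×10⁸)/(295×10⁻⁹) = 6.734×10⁻¹⁹ J.
Incident energy: 0.424 kJ = 424 J.
Photons incident: 424 / 6.734×10⁻¹⁹ = 6.296×10²⁰, i.e. 6.296×10²⁰/6.022×10²³ = 0.001045 mol.
Fraction absorbed: 1 − 44.6/100 = 0.5540.
Photons absorbed: 0.5540 × 0.001045 = 5.789×10⁻⁴ mol.
Φ = 1.83×10⁻⁴ mol / 5.789×10⁻⁴ mol photons = 0.32.

Φ = 0.32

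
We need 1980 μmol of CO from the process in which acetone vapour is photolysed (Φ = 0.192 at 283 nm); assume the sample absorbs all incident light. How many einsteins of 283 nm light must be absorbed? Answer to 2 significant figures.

0.010 einstein

Product: 1980 μmol = 0.00198 mol.
Photons that must be absorbed: 0.00198 / 0.192 = 0.01031 mol.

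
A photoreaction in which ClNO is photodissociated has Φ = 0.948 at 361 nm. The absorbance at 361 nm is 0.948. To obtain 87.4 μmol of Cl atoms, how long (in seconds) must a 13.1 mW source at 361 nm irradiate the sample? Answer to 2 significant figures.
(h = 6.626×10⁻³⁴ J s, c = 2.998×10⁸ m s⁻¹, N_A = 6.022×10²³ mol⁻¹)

t ≈ 2600 s

Product: 87.4 μmol = 8.74×10⁻⁵ mol.
Photons that must be absorbed: 8.74×10⁻⁵ / 0.948 = 9.219×10⁻⁵ mol.
Fraction absorbed: 1 − 10^(−0.948) = 0.8873.
Incident photons needed: 9.219×10⁻⁵ / 0.8873 = 1.039×10⁻⁴ mol.
Photon energy: hc/λ = 5.503×10⁻¹⁹ J; per mole, 3.314×10⁵ J mol⁻¹.
Energy required: 1.039×10⁻⁴ × 3.314×10⁵ = 34.43 J.
Time: 34.43 J / 0.0131 W = 2600 s.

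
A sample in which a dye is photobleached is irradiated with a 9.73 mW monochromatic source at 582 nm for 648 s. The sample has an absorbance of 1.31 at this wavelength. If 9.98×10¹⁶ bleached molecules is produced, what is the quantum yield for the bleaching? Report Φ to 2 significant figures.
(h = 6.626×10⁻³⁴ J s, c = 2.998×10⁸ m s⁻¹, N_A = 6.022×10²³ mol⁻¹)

Φ = 0.0057

Product: 9.98×10¹⁶ / 6.022×10²³ = 1.657×10⁻⁷ mol.
Photon energy at 582 nm: hc/λ = (6.626×10⁻³⁴)(2.998×10⁸)/(582×10⁻⁹) = 3.413×10⁻¹⁹ J.
Energy delivered: (9.73 mW)(648 s) = 6.305 J.
Photons incident: 6.305 / 3.413×10⁻¹⁹ = 1.847×10¹⁹, i.e. 1.847×10¹⁹/6.022×10²³ = 3.067×10⁻⁵ mol.
Fraction absorbed: 1 − 10^(−1.31) = 0.9510.
Photons absorbed: 0.9510 × 3.067×10⁻⁵ = 2.917×10⁻⁵ mol.
Φ = 1.657×10⁻⁷ mol / 2.917×10⁻⁵ mol photons = 0.0057.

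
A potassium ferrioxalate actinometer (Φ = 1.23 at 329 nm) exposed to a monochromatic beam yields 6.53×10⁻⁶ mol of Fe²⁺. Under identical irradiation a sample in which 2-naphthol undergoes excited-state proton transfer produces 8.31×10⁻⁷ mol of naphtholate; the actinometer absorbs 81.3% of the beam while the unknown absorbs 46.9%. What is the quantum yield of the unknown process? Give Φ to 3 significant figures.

Photons absorbed by the actinometer: 6.53×10⁻⁶ / 1.23 = 5.309×10⁻⁶ mol.
Incident flux: 5.309×10⁻⁶ / 0.813 = 6.530×10⁻⁶ einstein.
Absorbed by unknown: 0.469 × 6.530×10⁻⁶ = 3.063×10⁻⁶ mol.
Φ(unknown) = 8.31×10⁻⁷ / 3.063×10⁻⁶ = 0.271.

Φ = 0.271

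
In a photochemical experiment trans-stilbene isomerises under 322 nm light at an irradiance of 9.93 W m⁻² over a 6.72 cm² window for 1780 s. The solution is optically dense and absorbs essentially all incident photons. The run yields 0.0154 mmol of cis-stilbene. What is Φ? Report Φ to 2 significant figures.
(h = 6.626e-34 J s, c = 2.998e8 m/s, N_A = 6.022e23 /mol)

Product: 0.0154 mmol = 1.54e-5 mol.
Photon energy at 322 nm: hc/λ = (6.626e-34)(2.998e8)/(322e-9) = 6.169e-19 J.
Energy delivered: (9.93 W m⁻²)(6.72e-4 m²)(1780 s) = 11.88 J.
Photons incident: 11.88 / 6.169e-19 = 1.926e19, i.e. 1.926e19/6.022e23 = 3.198e-5 mol.
Φ = 1.54e-5 mol / 3.198e-5 mol photons = 0.48.

Φ = 0.48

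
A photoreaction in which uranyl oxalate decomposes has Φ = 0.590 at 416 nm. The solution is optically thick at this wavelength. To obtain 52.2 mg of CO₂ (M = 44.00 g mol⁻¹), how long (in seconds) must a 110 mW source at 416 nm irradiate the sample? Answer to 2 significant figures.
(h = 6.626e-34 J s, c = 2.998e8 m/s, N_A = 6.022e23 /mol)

Product: 52.2 mg / 44.00 g mol⁻¹ = 0.001186 mol.
Photons that must be absorbed: 0.001186 / 0.590 = 0.002010 mol.
Photon energy: hc/λ = 4.775e-19 J; per mole, 2.876e5 J mol⁻¹.
Energy required: 0.002010 × 2.876e5 = 578.1 J.
Time: 578.1 J / 0.11 W = 5300 s.

t ≈ 5300 s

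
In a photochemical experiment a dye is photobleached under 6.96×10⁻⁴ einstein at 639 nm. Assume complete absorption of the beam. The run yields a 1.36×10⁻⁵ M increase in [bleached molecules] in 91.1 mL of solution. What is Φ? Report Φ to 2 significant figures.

Product: (1.36×10⁻⁵ M)(0.0911 L) = 1.239×10⁻⁶ mol.
Φ = 1.239×10⁻⁶ mol / 6.96×10⁻⁴ mol photons = 0.0018.

Φ = 0.0018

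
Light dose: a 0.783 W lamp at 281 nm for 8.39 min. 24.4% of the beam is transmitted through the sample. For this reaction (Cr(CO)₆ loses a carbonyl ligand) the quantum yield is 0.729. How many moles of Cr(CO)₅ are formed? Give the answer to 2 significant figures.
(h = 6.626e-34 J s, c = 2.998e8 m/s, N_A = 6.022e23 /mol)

Photon energy at 281 nm: hc/λ = (6.626e-34)(2.998e8)/(281e-9) = 7.069e-19 J.
Energy delivered: (0.783 W)(503.4 s) = 394.2 J.
Photons incident: 394.2 / 7.069e-19 = 5.576e20, i.e. 5.576e20/6.022e23 = 9.259e-4 mol.
Fraction absorbed: 1 − 24.4/100 = 0.7560.
Photons absorbed: 0.7560 × 9.259e-4 = 7.000e-4 mol.
Product: Φ × n_abs = 0.729 × 7.000e-4 = 5.103e-4 mol.

5.1e-4 mol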